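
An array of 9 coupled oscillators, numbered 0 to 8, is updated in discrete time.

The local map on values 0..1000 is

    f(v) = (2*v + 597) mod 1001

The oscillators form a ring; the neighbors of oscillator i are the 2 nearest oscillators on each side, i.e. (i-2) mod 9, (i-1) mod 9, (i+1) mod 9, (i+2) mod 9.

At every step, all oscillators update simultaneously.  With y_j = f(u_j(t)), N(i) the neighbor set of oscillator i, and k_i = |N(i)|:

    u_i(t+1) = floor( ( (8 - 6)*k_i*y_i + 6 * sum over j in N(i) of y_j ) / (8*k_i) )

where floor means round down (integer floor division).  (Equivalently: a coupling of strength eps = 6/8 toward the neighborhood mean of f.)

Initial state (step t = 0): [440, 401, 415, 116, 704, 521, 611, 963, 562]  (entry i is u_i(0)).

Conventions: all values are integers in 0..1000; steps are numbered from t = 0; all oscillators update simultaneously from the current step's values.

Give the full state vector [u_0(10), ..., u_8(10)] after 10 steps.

Answer: [410, 497, 403, 451, 447, 378, 473, 394, 490]

Derivation:
t=0: [440, 401, 415, 116, 704, 521, 611, 963, 562]
t=1: [506, 559, 426, 481, 509, 566, 557, 627, 594]
t=2: [676, 628, 579, 609, 611, 694, 735, 743, 736]
t=3: [565, 697, 832, 842, 695, 579, 381, 407, 381]
t=4: [559, 551, 623, 630, 555, 569, 559, 514, 555]
t=5: [716, 759, 768, 772, 766, 727, 697, 693, 692]
t=6: [420, 267, 108, 113, 277, 431, 648, 629, 641]
t=7: [610, 585, 491, 496, 597, 624, 661, 713, 653]
t=8: [629, 732, 699, 705, 746, 645, 708, 657, 698]
t=9: [767, 548, 436, 381, 377, 411, 541, 741, 591]
t=10: [410, 497, 403, 451, 447, 378, 473, 394, 490]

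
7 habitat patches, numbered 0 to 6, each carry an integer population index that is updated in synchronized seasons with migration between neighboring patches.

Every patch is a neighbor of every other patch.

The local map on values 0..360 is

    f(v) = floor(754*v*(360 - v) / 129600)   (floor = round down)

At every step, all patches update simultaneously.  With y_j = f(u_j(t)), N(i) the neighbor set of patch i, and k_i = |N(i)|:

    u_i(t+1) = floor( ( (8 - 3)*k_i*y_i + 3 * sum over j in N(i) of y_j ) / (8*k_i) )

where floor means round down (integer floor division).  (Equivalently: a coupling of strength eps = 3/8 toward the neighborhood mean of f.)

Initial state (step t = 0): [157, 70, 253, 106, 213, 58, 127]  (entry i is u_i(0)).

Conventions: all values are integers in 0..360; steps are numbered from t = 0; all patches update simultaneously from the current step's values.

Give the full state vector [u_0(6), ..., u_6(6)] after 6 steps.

Answer: [188, 188, 188, 188, 188, 188, 188]

Derivation:
t=0: [157, 70, 253, 106, 213, 58, 127]
t=1: [171, 133, 155, 154, 169, 123, 163]
t=2: [185, 178, 183, 183, 184, 174, 184]
t=3: [188, 188, 188, 188, 188, 188, 188]
t=4: [188, 188, 188, 188, 188, 188, 188]
t=5: [188, 188, 188, 188, 188, 188, 188]
t=6: [188, 188, 188, 188, 188, 188, 188]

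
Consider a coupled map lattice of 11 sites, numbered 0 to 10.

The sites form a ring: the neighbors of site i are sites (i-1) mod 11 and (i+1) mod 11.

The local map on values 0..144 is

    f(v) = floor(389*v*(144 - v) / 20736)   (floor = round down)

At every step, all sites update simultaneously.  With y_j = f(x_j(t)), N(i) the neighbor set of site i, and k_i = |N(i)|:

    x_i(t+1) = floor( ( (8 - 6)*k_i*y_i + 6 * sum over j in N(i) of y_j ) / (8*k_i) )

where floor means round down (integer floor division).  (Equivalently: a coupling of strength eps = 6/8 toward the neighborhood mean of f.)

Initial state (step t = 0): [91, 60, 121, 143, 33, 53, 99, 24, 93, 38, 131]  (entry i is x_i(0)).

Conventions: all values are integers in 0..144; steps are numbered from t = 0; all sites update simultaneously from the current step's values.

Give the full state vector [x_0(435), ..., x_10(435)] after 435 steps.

Answer: [90, 90, 90, 90, 90, 90, 90, 90, 90, 90, 90]
Key observation: The state at step 8, [91, 91, 91, 91, 91, 91, 91, 91, 91, 91, 91], reappears at step 10: the system is in a cycle of period 2 from step 8 on.  Therefore the state at step 435 equals the state at step 8 + ((435 - 8) mod 2) = 9, which is [90, 90, 90, 90, 90, 90, 90, 90, 90, 90, 90].

Derivation:
t=0: [91, 60, 121, 143, 33, 53, 99, 24, 93, 38, 131]
t=1: [69, 76, 49, 45, 51, 79, 74, 77, 70, 63, 69]
t=2: [96, 93, 88, 86, 89, 93, 96, 96, 95, 96, 96]
t=3: [86, 88, 90, 91, 90, 88, 86, 86, 86, 86, 86]
t=4: [92, 92, 91, 90, 91, 92, 92, 93, 93, 93, 93]
t=5: [88, 89, 90, 90, 90, 89, 88, 88, 88, 88, 88]
t=6: [91, 91, 91, 91, 91, 91, 91, 92, 92, 92, 92]
t=7: [89, 90, 90, 90, 90, 90, 89, 89, 89, 89, 89]
t=8: [91, 91, 91, 91, 91, 91, 91, 91, 91, 91, 91]
t=9: [90, 90, 90, 90, 90, 90, 90, 90, 90, 90, 90]
t=10: [91, 91, 91, 91, 91, 91, 91, 91, 91, 91, 91]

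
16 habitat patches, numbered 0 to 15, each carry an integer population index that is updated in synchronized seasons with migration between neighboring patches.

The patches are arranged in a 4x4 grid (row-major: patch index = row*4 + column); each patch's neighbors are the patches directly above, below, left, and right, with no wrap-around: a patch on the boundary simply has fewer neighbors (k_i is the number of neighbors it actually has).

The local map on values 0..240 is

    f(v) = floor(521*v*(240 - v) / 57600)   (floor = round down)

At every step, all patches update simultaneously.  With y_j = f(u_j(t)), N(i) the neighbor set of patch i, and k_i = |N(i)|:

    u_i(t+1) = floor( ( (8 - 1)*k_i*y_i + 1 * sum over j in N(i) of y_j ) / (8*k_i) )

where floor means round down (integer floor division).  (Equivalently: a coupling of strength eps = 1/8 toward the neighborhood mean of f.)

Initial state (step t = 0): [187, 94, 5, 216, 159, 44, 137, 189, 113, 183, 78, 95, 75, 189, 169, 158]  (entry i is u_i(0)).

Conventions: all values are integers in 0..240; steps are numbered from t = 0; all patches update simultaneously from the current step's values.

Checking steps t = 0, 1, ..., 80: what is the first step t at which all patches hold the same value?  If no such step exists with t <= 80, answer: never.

Answer: 5
Key observation: Synchronization is absorbing here: once all patches are equal they stay equal, and step 5 is the first all-equal step.

Derivation:
t=0: [187, 94, 5, 216, 159, 44, 137, 189, 113, 183, 78, 95, 75, 189, 169, 158]  (not all equal)
t=1: [92, 115, 21, 46, 113, 82, 120, 88, 126, 95, 113, 121, 110, 89, 107, 116]  (not all equal)
t=2: [123, 125, 50, 80, 128, 118, 126, 119, 128, 124, 128, 129, 128, 121, 127, 129]  (not all equal)
t=3: [129, 128, 89, 114, 129, 129, 127, 129, 129, 129, 129, 129, 129, 129, 129, 129]  (not all equal)
t=4: [129, 128, 122, 128, 129, 129, 128, 129, 129, 129, 129, 129, 129, 129, 129, 129]  (not all equal)
t=5: [129, 129, 129, 129, 129, 129, 129, 129, 129, 129, 129, 129, 129, 129, 129, 129]  (all equal)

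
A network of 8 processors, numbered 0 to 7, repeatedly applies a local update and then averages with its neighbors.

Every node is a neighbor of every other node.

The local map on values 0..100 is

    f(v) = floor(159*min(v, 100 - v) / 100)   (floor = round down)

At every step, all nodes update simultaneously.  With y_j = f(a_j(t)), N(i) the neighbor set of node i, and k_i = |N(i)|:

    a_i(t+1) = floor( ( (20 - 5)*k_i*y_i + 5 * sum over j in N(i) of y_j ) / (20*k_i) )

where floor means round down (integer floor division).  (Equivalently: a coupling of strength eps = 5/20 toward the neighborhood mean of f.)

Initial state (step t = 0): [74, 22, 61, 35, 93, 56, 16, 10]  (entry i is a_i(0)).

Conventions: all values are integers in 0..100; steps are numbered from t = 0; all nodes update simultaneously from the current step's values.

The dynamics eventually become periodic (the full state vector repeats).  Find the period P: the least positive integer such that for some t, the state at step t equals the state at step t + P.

Simulating step by step:
t=0: [74, 22, 61, 35, 93, 56, 16, 10]
t=1: [40, 35, 55, 50, 19, 60, 29, 21]
t=2: [60, 55, 66, 72, 37, 60, 48, 39]
t=3: [62, 68, 56, 48, 58, 62, 71, 61]
t=4: [60, 53, 66, 71, 64, 60, 50, 61]
t=5: [62, 70, 56, 50, 58, 62, 74, 62]
t=6: [60, 50, 66, 73, 64, 60, 46, 60]
t=7: [62, 74, 56, 47, 58, 62, 69, 62]
t=8: [59, 46, 66, 69, 64, 59, 52, 59]
t=9: [64, 70, 56, 53, 58, 64, 72, 64]
t=10: [57, 50, 66, 69, 63, 57, 48, 57]
t=11: [67, 75, 57, 53, 60, 67, 72, 67]
t=12: [53, 43, 64, 68, 60, 53, 47, 53]
t=13: [71, 67, 59, 54, 64, 71, 71, 71]
t=14: [48, 52, 61, 67, 56, 48, 48, 48]
t=15: [74, 74, 64, 57, 69, 74, 74, 74]
t=16: [42, 42, 54, 62, 48, 42, 42, 42]
t=17: [66, 66, 71, 62, 73, 66, 66, 66]
t=18: [53, 53, 47, 57, 44, 53, 53, 53]
t=19: [73, 73, 73, 69, 70, 73, 73, 73]
t=20: [42, 42, 42, 47, 46, 42, 42, 42]
t=21: [66, 66, 66, 72, 71, 66, 66, 66]
t=22: [53, 53, 53, 46, 47, 53, 53, 53]
t=23: [73, 73, 73, 73, 73, 73, 73, 73]
t=24: [42, 42, 42, 42, 42, 42, 42, 42]
t=25: [66, 66, 66, 66, 66, 66, 66, 66]
t=26: [54, 54, 54, 54, 54, 54, 54, 54]
t=27: [73, 73, 73, 73, 73, 73, 73, 73]

Answer: 4
Key observation: The state at step 23, [73, 73, 73, 73, 73, 73, 73, 73], reappears at step 27 — and no state repeats earlier — so the cycle the system enters has period 4.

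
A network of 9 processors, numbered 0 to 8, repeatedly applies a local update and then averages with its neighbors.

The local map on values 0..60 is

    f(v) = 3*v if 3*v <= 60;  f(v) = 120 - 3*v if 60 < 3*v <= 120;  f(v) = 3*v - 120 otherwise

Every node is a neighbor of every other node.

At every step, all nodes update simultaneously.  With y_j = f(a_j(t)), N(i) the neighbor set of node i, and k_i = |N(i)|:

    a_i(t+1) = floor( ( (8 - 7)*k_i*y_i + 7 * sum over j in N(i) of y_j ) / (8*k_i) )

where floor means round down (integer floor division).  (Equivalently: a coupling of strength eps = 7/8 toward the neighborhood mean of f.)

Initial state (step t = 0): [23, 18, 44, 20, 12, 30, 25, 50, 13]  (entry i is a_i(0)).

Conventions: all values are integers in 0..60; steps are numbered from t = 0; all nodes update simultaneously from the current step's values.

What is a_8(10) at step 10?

Answer: a_8(10) = 3

Derivation:
t=0: [23, 18, 44, 20, 12, 30, 25, 50, 13]
t=1: [39, 39, 39, 39, 39, 39, 39, 39, 39]
t=2: [3, 3, 3, 3, 3, 3, 3, 3, 3]
t=3: [9, 9, 9, 9, 9, 9, 9, 9, 9]
t=4: [27, 27, 27, 27, 27, 27, 27, 27, 27]
t=5: [39, 39, 39, 39, 39, 39, 39, 39, 39]
t=6: [3, 3, 3, 3, 3, 3, 3, 3, 3]
t=7: [9, 9, 9, 9, 9, 9, 9, 9, 9]
t=8: [27, 27, 27, 27, 27, 27, 27, 27, 27]
t=9: [39, 39, 39, 39, 39, 39, 39, 39, 39]
t=10: [3, 3, 3, 3, 3, 3, 3, 3, 3]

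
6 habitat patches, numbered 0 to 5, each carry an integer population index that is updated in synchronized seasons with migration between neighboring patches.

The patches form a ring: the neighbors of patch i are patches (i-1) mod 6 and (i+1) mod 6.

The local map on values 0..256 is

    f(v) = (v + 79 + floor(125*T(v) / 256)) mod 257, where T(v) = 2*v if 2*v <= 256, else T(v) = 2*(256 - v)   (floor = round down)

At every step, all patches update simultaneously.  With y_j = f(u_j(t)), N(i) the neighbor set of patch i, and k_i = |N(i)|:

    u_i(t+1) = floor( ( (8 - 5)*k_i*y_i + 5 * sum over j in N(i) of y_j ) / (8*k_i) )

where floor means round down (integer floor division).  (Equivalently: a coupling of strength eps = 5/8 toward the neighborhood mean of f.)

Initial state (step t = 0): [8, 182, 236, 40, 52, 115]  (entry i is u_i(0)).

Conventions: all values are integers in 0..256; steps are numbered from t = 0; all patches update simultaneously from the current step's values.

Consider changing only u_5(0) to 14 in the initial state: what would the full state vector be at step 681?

Simulating step by step:
t=0: [8, 182, 236, 40, 52, 14]
t=1: [92, 81, 102, 139, 150, 125]
t=2: [97, 97, 106, 58, 73, 50]
t=3: [64, 18, 76, 151, 199, 140]
t=4: [135, 178, 144, 123, 75, 115]
t=5: [67, 75, 72, 118, 120, 112]
t=6: [163, 220, 171, 108, 52, 100]
t=7: [58, 76, 63, 93, 84, 87]
t=8: [222, 209, 149, 141, 171, 230]
t=9: [76, 76, 75, 75, 76, 76]
t=10: [229, 228, 227, 227, 228, 229]
t=11: [77, 77, 77, 77, 77, 77]
t=12: [231, 231, 231, 231, 231, 231]
t=13: [77, 77, 77, 77, 77, 77]

Answer: [77, 77, 77, 77, 77, 77]
Key observation: The state at step 11, [77, 77, 77, 77, 77, 77], reappears at step 13: the system is in a cycle of period 2 from step 11 on.  Therefore the state at step 681 equals the state at step 11 + ((681 - 11) mod 2) = 11, which is [77, 77, 77, 77, 77, 77].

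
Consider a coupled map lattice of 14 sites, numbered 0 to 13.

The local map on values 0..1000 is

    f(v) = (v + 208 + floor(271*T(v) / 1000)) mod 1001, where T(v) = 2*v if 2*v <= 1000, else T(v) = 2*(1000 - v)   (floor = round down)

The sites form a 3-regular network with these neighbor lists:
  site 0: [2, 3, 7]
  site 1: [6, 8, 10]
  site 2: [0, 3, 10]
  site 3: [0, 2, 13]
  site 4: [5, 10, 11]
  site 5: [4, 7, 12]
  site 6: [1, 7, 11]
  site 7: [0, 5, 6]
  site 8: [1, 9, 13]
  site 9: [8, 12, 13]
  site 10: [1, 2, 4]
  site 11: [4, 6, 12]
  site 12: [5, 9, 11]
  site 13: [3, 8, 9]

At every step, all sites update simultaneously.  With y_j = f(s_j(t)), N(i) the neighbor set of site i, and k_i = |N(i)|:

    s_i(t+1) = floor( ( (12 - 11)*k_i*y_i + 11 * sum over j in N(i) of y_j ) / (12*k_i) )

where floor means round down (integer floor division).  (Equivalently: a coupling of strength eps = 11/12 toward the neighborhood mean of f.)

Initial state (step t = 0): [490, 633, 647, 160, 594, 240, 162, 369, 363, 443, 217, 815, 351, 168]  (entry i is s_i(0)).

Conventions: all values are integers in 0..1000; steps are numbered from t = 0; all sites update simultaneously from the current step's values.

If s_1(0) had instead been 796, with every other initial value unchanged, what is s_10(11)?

Answer: s_10(11) = 926
Key observation: This trace re-runs the system from the modified initial state.

Derivation:
t=0: [490, 796, 647, 160, 594, 240, 162, 369, 363, 443, 217, 815, 351, 168]
t=1: [469, 549, 602, 488, 381, 520, 347, 675, 513, 680, 99, 385, 548, 684]
t=2: [395, 637, 689, 390, 722, 648, 324, 818, 119, 630, 280, 842, 648, 617]
t=3: [372, 534, 697, 346, 256, 79, 149, 489, 65, 145, 109, 265, 69, 380]
t=4: [606, 425, 585, 563, 453, 601, 822, 552, 703, 468, 539, 464, 446, 518]
t=5: [9, 435, 315, 314, 669, 552, 556, 53, 854, 673, 628, 665, 647, 389]
t=6: [529, 127, 347, 583, 32, 118, 373, 92, 543, 307, 499, 35, 37, 338]
t=7: [421, 876, 668, 754, 518, 298, 374, 690, 637, 665, 510, 420, 428, 578]
t=8: [136, 564, 595, 290, 847, 641, 392, 710, 69, 285, 445, 877, 553, 58]
t=9: [263, 617, 602, 279, 343, 68, 138, 394, 316, 241, 124, 302, 256, 518]
t=10: [502, 465, 506, 549, 484, 683, 499, 478, 545, 746, 274, 593, 528, 666]
t=11: [670, 873, 573, 615, 296, 888, 658, 695, 409, 632, 926, 894, 134, 337]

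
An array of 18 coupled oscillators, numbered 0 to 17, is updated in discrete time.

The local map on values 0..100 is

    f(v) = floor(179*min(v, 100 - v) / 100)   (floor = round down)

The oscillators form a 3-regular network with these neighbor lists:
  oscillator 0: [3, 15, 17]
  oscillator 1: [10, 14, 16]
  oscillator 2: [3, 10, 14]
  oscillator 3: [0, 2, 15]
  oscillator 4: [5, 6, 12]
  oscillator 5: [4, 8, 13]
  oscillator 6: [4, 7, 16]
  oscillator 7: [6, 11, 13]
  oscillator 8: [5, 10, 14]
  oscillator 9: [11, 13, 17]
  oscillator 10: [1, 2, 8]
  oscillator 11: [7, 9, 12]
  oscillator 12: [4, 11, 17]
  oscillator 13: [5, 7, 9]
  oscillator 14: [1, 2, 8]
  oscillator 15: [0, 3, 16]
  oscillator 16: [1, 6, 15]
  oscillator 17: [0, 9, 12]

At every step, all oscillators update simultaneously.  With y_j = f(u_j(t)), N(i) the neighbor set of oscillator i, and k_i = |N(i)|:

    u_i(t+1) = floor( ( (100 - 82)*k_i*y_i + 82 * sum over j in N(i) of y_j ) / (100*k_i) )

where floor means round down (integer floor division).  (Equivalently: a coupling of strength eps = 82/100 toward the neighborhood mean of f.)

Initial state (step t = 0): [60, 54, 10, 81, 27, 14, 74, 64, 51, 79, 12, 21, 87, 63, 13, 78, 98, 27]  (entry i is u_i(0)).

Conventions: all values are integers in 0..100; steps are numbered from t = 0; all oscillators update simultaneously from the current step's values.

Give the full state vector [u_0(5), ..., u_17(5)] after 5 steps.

Answer: [36, 58, 58, 34, 36, 39, 37, 42, 57, 44, 43, 40, 38, 42, 43, 38, 35, 36]

Derivation:
t=0: [60, 54, 10, 81, 27, 14, 74, 64, 51, 79, 12, 21, 87, 63, 13, 78, 98, 27]
t=1: [45, 27, 24, 40, 34, 59, 39, 52, 34, 47, 54, 40, 40, 46, 54, 36, 46, 44]
t=2: [72, 75, 71, 63, 69, 68, 74, 75, 75, 78, 55, 78, 69, 80, 55, 75, 64, 78]
t=3: [49, 69, 70, 51, 53, 46, 52, 40, 67, 37, 52, 44, 46, 44, 52, 57, 48, 46]
t=4: [82, 79, 79, 74, 83, 75, 80, 78, 79, 76, 60, 73, 81, 73, 60, 84, 74, 78]
t=5: [36, 58, 58, 34, 36, 39, 37, 42, 57, 44, 43, 40, 38, 42, 43, 38, 35, 36]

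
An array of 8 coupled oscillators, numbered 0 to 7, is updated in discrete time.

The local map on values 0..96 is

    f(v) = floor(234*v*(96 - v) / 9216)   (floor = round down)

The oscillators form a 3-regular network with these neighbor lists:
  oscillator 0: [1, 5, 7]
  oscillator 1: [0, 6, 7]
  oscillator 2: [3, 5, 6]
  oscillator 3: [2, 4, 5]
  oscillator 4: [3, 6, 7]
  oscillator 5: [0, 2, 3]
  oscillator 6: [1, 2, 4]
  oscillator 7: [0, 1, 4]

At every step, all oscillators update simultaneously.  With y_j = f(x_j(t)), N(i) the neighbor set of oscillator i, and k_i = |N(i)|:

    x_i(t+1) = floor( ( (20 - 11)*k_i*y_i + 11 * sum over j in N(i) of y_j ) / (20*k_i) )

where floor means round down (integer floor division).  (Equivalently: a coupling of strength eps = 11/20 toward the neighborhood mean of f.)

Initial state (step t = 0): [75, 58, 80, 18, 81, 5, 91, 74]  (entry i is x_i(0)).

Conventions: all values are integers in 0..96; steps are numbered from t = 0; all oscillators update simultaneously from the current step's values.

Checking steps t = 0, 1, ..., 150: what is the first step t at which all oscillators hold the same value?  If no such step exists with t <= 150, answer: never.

Answer: 6
Key observation: Synchronization is absorbing here: once all oscillators are equal they stay equal, and step 6 is the first all-equal step.

Derivation:
t=0: [75, 58, 80, 18, 81, 5, 91, 74]  (not all equal)
t=1: [37, 41, 24, 29, 29, 24, 26, 41]  (not all equal)
t=2: [53, 54, 44, 46, 49, 46, 48, 55]  (not all equal)
t=3: [57, 57, 58, 58, 57, 57, 57, 57]  (not all equal)
t=4: [56, 56, 55, 55, 55, 55, 55, 56]  (not all equal)
t=5: [56, 56, 57, 57, 56, 56, 56, 56]  (not all equal)
t=6: [56, 56, 56, 56, 56, 56, 56, 56]  (all equal)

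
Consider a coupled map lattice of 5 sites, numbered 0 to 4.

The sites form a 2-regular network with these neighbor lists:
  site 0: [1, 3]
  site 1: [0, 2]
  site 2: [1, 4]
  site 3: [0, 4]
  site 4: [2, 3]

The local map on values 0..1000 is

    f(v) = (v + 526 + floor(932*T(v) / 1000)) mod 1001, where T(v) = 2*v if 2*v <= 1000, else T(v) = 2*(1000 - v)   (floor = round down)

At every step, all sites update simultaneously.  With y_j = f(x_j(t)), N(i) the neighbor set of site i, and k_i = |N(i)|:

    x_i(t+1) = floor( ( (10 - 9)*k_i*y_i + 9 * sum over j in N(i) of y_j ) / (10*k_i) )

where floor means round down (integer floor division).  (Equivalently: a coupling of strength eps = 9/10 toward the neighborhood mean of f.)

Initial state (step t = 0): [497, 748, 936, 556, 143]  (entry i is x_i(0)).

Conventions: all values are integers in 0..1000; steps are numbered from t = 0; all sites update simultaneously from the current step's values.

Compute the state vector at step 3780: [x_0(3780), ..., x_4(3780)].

Simulating step by step:
t=0: [497, 748, 936, 556, 143]
t=1: [837, 761, 812, 938, 763]
t=2: [655, 681, 725, 685, 642]
t=3: [800, 793, 811, 825, 784]
t=4: [690, 693, 705, 701, 684]
t=5: [787, 785, 792, 793, 782]
t=6: [706, 706, 710, 710, 704]
t=7: [777, 777, 779, 779, 775]
t=8: [716, 716, 717, 717, 715]
t=9: [769, 769, 770, 770, 769]
t=10: [723, 723, 723, 723, 723]
t=11: [764, 764, 764, 764, 764]
t=12: [728, 728, 728, 728, 728]
t=13: [760, 760, 760, 760, 760]
t=14: [732, 732, 732, 732, 732]
t=15: [756, 756, 756, 756, 756]
t=16: [735, 735, 735, 735, 735]
t=17: [753, 753, 753, 753, 753]
t=18: [738, 738, 738, 738, 738]
t=19: [751, 751, 751, 751, 751]
t=20: [740, 740, 740, 740, 740]
t=21: [749, 749, 749, 749, 749]
t=22: [741, 741, 741, 741, 741]
t=23: [748, 748, 748, 748, 748]
t=24: [742, 742, 742, 742, 742]
t=25: [747, 747, 747, 747, 747]
t=26: [743, 743, 743, 743, 743]
t=27: [747, 747, 747, 747, 747]

Answer: [743, 743, 743, 743, 743]
Key observation: The state at step 25, [747, 747, 747, 747, 747], reappears at step 27: the system is in a cycle of period 2 from step 25 on.  Therefore the state at step 3780 equals the state at step 25 + ((3780 - 25) mod 2) = 26, which is [743, 743, 743, 743, 743].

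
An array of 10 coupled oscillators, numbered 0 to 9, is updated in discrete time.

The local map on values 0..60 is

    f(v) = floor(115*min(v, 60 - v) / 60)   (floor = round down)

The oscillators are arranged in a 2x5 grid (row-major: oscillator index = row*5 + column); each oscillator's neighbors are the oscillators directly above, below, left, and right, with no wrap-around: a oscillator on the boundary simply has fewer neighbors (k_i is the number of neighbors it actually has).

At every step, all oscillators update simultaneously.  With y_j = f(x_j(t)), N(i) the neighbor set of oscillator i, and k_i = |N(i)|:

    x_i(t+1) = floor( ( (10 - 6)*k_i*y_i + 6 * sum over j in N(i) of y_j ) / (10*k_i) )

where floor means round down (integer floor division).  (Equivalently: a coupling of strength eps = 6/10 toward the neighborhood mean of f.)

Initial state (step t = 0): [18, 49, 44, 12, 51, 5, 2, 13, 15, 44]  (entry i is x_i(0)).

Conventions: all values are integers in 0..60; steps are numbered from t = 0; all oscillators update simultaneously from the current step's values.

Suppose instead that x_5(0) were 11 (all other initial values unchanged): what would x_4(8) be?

Simulating step by step:
t=0: [18, 49, 44, 12, 51, 11, 2, 13, 15, 44]
t=1: [26, 21, 25, 24, 22, 19, 14, 21, 26, 25]
t=2: [42, 40, 44, 46, 44, 36, 33, 40, 46, 46]
t=3: [38, 38, 32, 27, 27, 43, 44, 36, 28, 27]
t=4: [39, 41, 49, 51, 51, 34, 36, 45, 50, 51]
t=5: [41, 35, 24, 18, 17, 45, 41, 28, 20, 17]
t=6: [36, 42, 45, 36, 32, 32, 40, 45, 39, 33]
t=7: [44, 36, 32, 42, 50, 46, 38, 32, 41, 48]
t=8: [33, 43, 47, 35, 24, 32, 41, 47, 36, 25]

Answer: x_4(8) = 24
Key observation: This trace re-runs the system from the modified initial state.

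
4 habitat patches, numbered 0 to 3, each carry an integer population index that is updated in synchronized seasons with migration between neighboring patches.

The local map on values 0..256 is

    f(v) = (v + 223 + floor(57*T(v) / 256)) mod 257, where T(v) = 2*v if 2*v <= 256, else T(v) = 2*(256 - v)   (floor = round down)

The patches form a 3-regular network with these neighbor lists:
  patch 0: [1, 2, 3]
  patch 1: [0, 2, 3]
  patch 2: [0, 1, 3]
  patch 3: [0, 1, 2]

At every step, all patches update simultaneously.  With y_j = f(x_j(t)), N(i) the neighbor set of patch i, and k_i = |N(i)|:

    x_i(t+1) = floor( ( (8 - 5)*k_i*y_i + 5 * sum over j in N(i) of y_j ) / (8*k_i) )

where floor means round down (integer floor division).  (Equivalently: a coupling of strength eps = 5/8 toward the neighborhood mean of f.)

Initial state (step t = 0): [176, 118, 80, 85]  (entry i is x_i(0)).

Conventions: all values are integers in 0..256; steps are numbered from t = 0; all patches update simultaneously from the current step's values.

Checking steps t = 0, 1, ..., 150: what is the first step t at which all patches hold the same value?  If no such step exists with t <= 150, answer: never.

Answer: 4
Key observation: Synchronization is absorbing here: once all patches are equal they stay equal, and step 4 is the first all-equal step.

Derivation:
t=0: [176, 118, 80, 85]  (not all equal)
t=1: [129, 123, 113, 115]  (not all equal)
t=2: [140, 139, 137, 137]  (not all equal)
t=3: [156, 156, 155, 155]  (not all equal)
t=4: [165, 165, 165, 165]  (all equal)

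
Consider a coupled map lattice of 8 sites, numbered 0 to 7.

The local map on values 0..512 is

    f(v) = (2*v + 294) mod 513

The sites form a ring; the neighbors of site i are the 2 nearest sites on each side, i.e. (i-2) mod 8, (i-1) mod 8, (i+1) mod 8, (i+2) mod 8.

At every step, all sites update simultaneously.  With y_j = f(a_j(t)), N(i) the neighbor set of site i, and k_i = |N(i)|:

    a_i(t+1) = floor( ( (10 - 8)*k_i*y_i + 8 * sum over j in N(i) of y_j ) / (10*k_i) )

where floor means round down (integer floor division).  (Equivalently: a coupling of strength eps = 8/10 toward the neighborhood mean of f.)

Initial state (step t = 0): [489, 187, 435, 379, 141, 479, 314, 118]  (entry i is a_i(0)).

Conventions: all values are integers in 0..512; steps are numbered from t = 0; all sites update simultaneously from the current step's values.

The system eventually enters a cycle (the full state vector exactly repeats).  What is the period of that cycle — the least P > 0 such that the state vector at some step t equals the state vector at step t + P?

Answer: 18
Key observation: The state at step 16, [211, 210, 209, 210, 211, 213, 213, 213], reappears at step 34 — and no state repeats earlier — so the cycle the system enters has period 18.

Derivation:
t=0: [489, 187, 435, 379, 141, 479, 314, 118]
t=1: [193, 116, 125, 121, 172, 148, 192, 210]
t=2: [115, 87, 71, 53, 84, 118, 147, 124]
t=3: [203, 268, 355, 356, 278, 196, 118, 120]
t=4: [206, 301, 365, 362, 302, 208, 147, 143]
t=5: [245, 331, 395, 396, 334, 245, 183, 183]
t=6: [213, 195, 256, 256, 197, 214, 257, 255]
t=7: [251, 251, 227, 228, 253, 252, 235, 234]
t=8: [260, 257, 265, 265, 259, 261, 271, 270]
t=9: [310, 307, 303, 303, 309, 311, 309, 308]
t=10: [395, 393, 393, 394, 395, 397, 399, 399]
t=11: [59, 57, 56, 56, 59, 61, 62, 61]
t=12: [412, 409, 408, 409, 411, 413, 414, 414]
t=13: [90, 88, 87, 88, 90, 92, 93, 92]
t=14: [474, 472, 471, 472, 474, 476, 476, 476]
t=15: [215, 214, 213, 214, 215, 217, 218, 217]
t=16: [211, 210, 209, 210, 211, 213, 213, 213]
t=17: [203, 202, 201, 202, 203, 205, 205, 205]
t=18: [187, 186, 185, 186, 187, 189, 189, 189]
t=19: [155, 154, 153, 154, 155, 157, 157, 157]
t=20: [91, 90, 89, 90, 91, 93, 93, 93]
t=21: [476, 475, 474, 475, 476, 478, 478, 478]
t=22: [220, 219, 218, 219, 220, 222, 222, 222]
t=23: [221, 220, 219, 220, 221, 223, 223, 223]
t=24: [223, 222, 221, 222, 223, 225, 225, 225]
t=25: [227, 226, 225, 226, 227, 229, 229, 229]
t=26: [235, 234, 233, 234, 235, 237, 237, 237]
t=27: [251, 250, 249, 250, 251, 253, 253, 253]
t=28: [283, 282, 281, 282, 283, 285, 285, 285]
t=29: [347, 346, 345, 346, 347, 349, 349, 349]
t=30: [475, 474, 473, 474, 475, 477, 477, 477]
t=31: [218, 217, 216, 217, 218, 220, 220, 220]
t=32: [217, 216, 215, 216, 217, 219, 219, 219]
t=33: [215, 214, 213, 214, 215, 217, 217, 217]
t=34: [211, 210, 209, 210, 211, 213, 213, 213]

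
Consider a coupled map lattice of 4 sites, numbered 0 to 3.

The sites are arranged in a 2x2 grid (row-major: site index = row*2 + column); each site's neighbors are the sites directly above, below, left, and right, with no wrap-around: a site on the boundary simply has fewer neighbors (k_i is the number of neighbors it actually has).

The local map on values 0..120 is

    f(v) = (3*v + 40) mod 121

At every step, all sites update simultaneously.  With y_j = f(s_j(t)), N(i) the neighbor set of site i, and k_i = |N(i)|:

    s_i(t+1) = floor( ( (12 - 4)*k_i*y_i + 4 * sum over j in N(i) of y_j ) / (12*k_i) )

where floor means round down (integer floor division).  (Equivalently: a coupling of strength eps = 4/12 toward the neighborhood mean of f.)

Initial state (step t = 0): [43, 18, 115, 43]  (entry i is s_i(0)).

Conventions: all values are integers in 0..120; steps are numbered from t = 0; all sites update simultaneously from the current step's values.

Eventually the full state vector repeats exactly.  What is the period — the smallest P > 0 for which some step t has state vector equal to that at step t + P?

Answer: 5
Key observation: The state at step 41, [60, 52, 52, 60], reappears at step 46 — and no state repeats earlier — so the cycle the system enters has period 5.

Derivation:
t=0: [43, 18, 115, 43]
t=1: [51, 78, 30, 51]
t=2: [54, 45, 30, 54]
t=3: [64, 63, 33, 64]
t=4: [95, 109, 49, 95]
t=5: [67, 30, 71, 67]
t=6: [83, 46, 47, 83]
t=7: [50, 53, 55, 50]
t=8: [73, 75, 79, 73]
t=9: [21, 21, 29, 21]
t=10: [86, 103, 38, 86]
t=11: [60, 90, 40, 60]
t=12: [83, 78, 59, 83]
t=13: [52, 37, 79, 52]
t=14: [60, 45, 48, 60]
t=15: [85, 69, 75, 85]
t=16: [40, 21, 33, 40]
t=17: [46, 81, 25, 46]
t=18: [64, 46, 95, 64]
t=19: [97, 75, 92, 97]
t=20: [75, 45, 79, 75]
t=21: [30, 43, 31, 30]
t=22: [16, 35, 11, 16]
t=23: [74, 45, 78, 74]
t=24: [27, 42, 28, 27]
t=25: [8, 30, 2, 8]
t=26: [51, 27, 52, 51]
t=27: [60, 24, 74, 60]
t=28: [88, 107, 46, 88]
t=29: [70, 100, 58, 70]
t=30: [37, 68, 64, 37]
t=31: [38, 11, 84, 38]
t=32: [42, 59, 44, 42]
t=33: [54, 79, 49, 54]
t=34: [70, 50, 71, 70]
t=35: [18, 48, 10, 18]
t=36: [84, 73, 78, 84]
t=37: [41, 28, 38, 41]
t=38: [34, 16, 36, 34]
t=39: [33, 65, 25, 33]
t=40: [50, 82, 82, 50]
t=41: [60, 52, 52, 60]
t=42: [91, 83, 83, 91]
t=43: [63, 55, 55, 63]
t=44: [100, 92, 92, 100]
t=45: [90, 82, 82, 90]
t=46: [60, 52, 52, 60]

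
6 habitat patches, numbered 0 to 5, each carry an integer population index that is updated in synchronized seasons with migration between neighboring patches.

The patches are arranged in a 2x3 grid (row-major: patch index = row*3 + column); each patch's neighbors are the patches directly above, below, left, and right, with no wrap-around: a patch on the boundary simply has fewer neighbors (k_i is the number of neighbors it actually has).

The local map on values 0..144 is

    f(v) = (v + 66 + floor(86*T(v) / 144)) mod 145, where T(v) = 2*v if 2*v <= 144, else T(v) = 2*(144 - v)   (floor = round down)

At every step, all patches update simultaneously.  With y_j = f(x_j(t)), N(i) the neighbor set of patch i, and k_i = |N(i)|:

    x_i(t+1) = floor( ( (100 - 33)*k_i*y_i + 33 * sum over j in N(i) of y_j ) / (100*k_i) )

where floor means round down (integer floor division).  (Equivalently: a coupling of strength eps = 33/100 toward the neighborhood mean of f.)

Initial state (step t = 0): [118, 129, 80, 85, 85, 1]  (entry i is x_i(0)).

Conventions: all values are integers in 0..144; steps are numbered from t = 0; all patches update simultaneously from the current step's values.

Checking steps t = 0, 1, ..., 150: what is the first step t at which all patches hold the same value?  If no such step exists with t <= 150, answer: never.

Simulating step by step:
t=0: [118, 129, 80, 85, 85, 1]  (not all equal)
t=1: [70, 69, 73, 75, 74, 70]  (not all equal)
t=2: [74, 73, 76, 77, 76, 75]  (not all equal)
t=3: [78, 78, 78, 78, 78, 78]  (all equal)

Answer: 3
Key observation: Synchronization is absorbing here: once all patches are equal they stay equal, and step 3 is the first all-equal step.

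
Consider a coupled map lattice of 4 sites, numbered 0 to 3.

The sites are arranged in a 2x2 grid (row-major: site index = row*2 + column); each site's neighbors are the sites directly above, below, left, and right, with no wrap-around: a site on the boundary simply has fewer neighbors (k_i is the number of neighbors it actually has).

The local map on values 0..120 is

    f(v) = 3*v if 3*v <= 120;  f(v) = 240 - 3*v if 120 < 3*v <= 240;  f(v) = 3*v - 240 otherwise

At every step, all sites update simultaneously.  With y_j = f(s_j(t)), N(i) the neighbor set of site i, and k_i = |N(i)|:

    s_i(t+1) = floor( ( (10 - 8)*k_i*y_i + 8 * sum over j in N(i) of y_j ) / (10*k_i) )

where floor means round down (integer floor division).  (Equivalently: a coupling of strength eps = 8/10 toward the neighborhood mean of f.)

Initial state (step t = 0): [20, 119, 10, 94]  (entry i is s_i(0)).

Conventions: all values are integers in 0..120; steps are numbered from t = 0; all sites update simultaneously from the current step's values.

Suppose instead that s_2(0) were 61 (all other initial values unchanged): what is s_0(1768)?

Simulating step by step:
t=0: [20, 119, 61, 94]
t=1: [81, 64, 52, 78]
t=2: [53, 13, 20, 54]
t=3: [55, 71, 75, 55]
t=4: [31, 65, 63, 31]
t=5: [57, 83, 84, 57]
t=6: [22, 57, 57, 22]
t=7: [68, 66, 66, 68]
t=8: [40, 37, 37, 40]
t=9: [112, 118, 118, 112]
t=10: [110, 99, 99, 110]
t=11: [63, 83, 83, 63]
t=12: [17, 42, 42, 17]
t=13: [101, 63, 63, 101]
t=14: [53, 60, 60, 53]
t=15: [64, 76, 76, 64]
t=16: [19, 40, 40, 19]
t=17: [107, 69, 69, 107]
t=18: [42, 71, 71, 42]
t=19: [44, 96, 96, 44]
t=20: [60, 96, 96, 60]
t=21: [50, 57, 57, 50]
t=22: [73, 85, 85, 73]
t=23: [16, 19, 19, 16]
t=24: [55, 49, 49, 55]
t=25: [89, 78, 78, 89]
t=26: [10, 22, 22, 10]
t=27: [58, 37, 37, 58]
t=28: [102, 75, 75, 102]
t=29: [25, 55, 55, 25]
t=30: [75, 75, 75, 75]
t=31: [15, 15, 15, 15]
t=32: [45, 45, 45, 45]
t=33: [105, 105, 105, 105]
t=34: [75, 75, 75, 75]

Answer: s_0(1768) = 45
Key observation: The state at step 30, [75, 75, 75, 75], reappears at step 34: the system is in a cycle of period 4 from step 30 on.  Therefore the state at step 1768 equals the state at step 30 + ((1768 - 30) mod 4) = 32, which is [45, 45, 45, 45].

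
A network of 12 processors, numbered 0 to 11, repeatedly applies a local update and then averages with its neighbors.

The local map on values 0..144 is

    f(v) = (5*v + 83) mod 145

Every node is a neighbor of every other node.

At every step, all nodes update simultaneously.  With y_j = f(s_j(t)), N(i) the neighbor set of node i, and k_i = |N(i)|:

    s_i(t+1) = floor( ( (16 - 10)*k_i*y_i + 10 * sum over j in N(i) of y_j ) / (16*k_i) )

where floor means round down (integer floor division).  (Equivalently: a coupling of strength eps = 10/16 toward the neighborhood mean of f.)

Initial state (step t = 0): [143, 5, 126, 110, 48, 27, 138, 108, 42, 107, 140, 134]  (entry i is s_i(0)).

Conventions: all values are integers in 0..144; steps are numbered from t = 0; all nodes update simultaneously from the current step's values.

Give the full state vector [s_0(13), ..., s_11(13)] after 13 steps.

Simulating step by step:
t=0: [143, 5, 126, 110, 48, 27, 138, 108, 42, 107, 140, 134]
t=1: [62, 73, 81, 56, 49, 62, 54, 52, 40, 51, 57, 48]
t=2: [78, 49, 62, 68, 57, 78, 65, 62, 89, 60, 70, 55]
t=3: [71, 71, 92, 101, 84, 71, 96, 92, 89, 89, 104, 81]
t=4: [40, 40, 73, 41, 60, 40, 79, 73, 68, 68, 46, 56]
t=5: [105, 105, 65, 106, 91, 105, 75, 65, 103, 103, 68, 84]
t=6: [49, 49, 78, 51, 73, 49, 48, 78, 46, 46, 83, 62]
t=7: [40, 40, 40, 43, 32, 40, 38, 40, 35, 35, 48, 60]
t=8: [116, 116, 116, 75, 103, 116, 113, 116, 108, 108, 83, 102]
t=9: [65, 65, 65, 46, 44, 65, 60, 65, 52, 52, 59, 43]
t=10: [89, 89, 89, 59, 56, 89, 81, 89, 69, 69, 80, 54]
t=11: [90, 90, 90, 88, 83, 90, 77, 90, 104, 104, 75, 80]
t=12: [76, 76, 76, 72, 64, 76, 55, 76, 52, 52, 52, 60]
t=13: [41, 41, 41, 35, 68, 41, 54, 41, 49, 49, 49, 62]

Answer: [41, 41, 41, 35, 68, 41, 54, 41, 49, 49, 49, 62]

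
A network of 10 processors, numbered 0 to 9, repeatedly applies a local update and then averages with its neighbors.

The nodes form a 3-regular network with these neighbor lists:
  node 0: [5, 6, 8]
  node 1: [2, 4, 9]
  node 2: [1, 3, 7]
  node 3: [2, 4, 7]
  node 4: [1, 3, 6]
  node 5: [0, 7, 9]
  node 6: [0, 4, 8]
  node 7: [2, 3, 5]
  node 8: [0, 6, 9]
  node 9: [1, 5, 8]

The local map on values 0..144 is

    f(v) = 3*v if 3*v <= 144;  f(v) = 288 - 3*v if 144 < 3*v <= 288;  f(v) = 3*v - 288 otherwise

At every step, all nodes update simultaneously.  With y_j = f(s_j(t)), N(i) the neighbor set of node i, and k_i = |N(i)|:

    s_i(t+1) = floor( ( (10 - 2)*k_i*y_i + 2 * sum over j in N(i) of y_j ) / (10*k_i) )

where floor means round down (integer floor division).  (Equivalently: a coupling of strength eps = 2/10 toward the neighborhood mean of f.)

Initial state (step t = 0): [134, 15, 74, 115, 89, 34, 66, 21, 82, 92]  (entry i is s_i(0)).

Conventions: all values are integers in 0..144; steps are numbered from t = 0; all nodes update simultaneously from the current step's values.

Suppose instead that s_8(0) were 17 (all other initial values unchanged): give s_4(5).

Answer: s_4(5) = 37
Key observation: This trace re-runs the system from the modified initial state.

Derivation:
t=0: [134, 15, 74, 115, 89, 34, 66, 21, 17, 92]
t=1: [107, 42, 63, 55, 29, 94, 84, 65, 55, 22]
t=2: [37, 117, 102, 117, 88, 17, 45, 89, 107, 69]
t=3: [103, 58, 24, 54, 36, 55, 119, 25, 48, 74]
t=4: [39, 107, 78, 117, 107, 109, 73, 81, 125, 78]
t=5: [106, 35, 52, 59, 37, 45, 71, 46, 85, 53]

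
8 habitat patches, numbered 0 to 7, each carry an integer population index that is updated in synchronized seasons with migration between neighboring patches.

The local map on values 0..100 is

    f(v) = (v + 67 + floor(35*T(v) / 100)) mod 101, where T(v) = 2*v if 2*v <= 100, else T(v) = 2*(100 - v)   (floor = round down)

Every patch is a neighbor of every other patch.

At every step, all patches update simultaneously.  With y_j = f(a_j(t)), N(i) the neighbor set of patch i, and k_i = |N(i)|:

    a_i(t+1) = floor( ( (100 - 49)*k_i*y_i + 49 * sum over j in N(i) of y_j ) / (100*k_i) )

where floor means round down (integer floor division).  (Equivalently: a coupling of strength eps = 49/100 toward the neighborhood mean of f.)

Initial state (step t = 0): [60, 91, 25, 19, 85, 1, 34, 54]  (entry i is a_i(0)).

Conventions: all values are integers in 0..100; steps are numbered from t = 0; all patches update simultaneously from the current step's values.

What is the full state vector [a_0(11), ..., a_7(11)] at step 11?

Answer: [24, 16, 24, 16, 24, 16, 24, 24]

Derivation:
t=0: [60, 91, 25, 19, 85, 1, 34, 54]
t=1: [53, 57, 33, 73, 56, 59, 40, 52]
t=2: [48, 49, 35, 51, 48, 49, 41, 48]
t=3: [45, 46, 35, 46, 45, 46, 39, 45]
t=4: [40, 41, 33, 41, 40, 41, 36, 40]
t=5: [32, 33, 27, 33, 32, 33, 29, 32]
t=6: [19, 20, 15, 20, 19, 20, 17, 19]
t=7: [77, 33, 74, 33, 77, 33, 75, 77]
t=8: [51, 34, 50, 34, 51, 34, 50, 51]
t=9: [45, 32, 45, 32, 45, 32, 45, 45]
t=10: [37, 27, 37, 27, 37, 27, 37, 37]
t=11: [24, 16, 24, 16, 24, 16, 24, 24]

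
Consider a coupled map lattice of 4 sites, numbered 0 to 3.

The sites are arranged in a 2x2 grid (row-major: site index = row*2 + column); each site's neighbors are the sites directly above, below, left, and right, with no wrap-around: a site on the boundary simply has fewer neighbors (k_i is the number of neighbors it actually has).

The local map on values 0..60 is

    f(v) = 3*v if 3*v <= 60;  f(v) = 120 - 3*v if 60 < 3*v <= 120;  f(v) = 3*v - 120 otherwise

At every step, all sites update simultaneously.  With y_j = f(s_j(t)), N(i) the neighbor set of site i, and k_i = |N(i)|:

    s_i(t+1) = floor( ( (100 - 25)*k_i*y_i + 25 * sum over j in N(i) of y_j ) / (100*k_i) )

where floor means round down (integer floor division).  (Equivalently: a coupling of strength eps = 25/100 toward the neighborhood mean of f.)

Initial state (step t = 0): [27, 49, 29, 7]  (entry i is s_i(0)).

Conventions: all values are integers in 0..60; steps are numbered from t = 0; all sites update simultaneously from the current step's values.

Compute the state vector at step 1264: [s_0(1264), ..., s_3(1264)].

Answer: [6, 6, 6, 6]
Key observation: The state at step 28, [6, 6, 6, 6], reappears at step 32: the system is in a cycle of period 4 from step 28 on.  Therefore the state at step 1264 equals the state at step 28 + ((1264 - 28) mod 4) = 28, which is [6, 6, 6, 6].

Derivation:
t=0: [27, 49, 29, 7]
t=1: [36, 27, 32, 23]
t=2: [16, 37, 25, 46]
t=3: [42, 15, 42, 20]
t=4: [10, 42, 12, 51]
t=5: [27, 12, 34, 30]
t=6: [36, 35, 22, 29]
t=7: [17, 16, 46, 33]
t=8: [46, 45, 22, 24]
t=9: [22, 19, 48, 44]
t=10: [50, 51, 26, 19]
t=11: [31, 35, 42, 52]
t=12: [22, 19, 12, 29]
t=13: [52, 53, 37, 36]
t=14: [33, 35, 12, 15]
t=15: [22, 19, 35, 40]
t=16: [49, 49, 18, 9]
t=17: [30, 27, 47, 30]
t=18: [30, 36, 23, 30]
t=19: [30, 16, 45, 30]
t=20: [30, 43, 18, 30]
t=21: [30, 14, 48, 30]
t=22: [30, 39, 25, 30]
t=23: [28, 9, 41, 28]
t=24: [30, 29, 11, 30]
t=25: [30, 32, 32, 30]
t=26: [28, 25, 25, 28]
t=27: [38, 42, 42, 38]
t=28: [6, 6, 6, 6]
t=29: [18, 18, 18, 18]
t=30: [54, 54, 54, 54]
t=31: [42, 42, 42, 42]
t=32: [6, 6, 6, 6]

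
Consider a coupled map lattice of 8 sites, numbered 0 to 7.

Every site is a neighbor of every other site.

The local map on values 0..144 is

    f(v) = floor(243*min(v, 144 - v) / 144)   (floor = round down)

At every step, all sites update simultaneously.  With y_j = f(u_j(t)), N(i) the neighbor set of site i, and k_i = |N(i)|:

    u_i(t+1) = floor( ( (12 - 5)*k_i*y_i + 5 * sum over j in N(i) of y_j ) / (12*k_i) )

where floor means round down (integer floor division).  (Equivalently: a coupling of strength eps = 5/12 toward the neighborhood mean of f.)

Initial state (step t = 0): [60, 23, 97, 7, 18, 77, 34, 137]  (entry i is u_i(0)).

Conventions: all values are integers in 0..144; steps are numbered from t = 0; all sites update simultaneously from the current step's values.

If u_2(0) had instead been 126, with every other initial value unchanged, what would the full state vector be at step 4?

Simulating step by step:
t=0: [60, 23, 126, 7, 18, 77, 34, 137]
t=1: [76, 43, 38, 29, 38, 82, 53, 29]
t=2: [95, 73, 69, 61, 69, 90, 82, 61]
t=3: [92, 111, 110, 102, 110, 97, 104, 102]
t=4: [77, 61, 62, 68, 62, 73, 67, 68]

Answer: [77, 61, 62, 68, 62, 73, 67, 68]
Key observation: This trace re-runs the system from the modified initial state.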